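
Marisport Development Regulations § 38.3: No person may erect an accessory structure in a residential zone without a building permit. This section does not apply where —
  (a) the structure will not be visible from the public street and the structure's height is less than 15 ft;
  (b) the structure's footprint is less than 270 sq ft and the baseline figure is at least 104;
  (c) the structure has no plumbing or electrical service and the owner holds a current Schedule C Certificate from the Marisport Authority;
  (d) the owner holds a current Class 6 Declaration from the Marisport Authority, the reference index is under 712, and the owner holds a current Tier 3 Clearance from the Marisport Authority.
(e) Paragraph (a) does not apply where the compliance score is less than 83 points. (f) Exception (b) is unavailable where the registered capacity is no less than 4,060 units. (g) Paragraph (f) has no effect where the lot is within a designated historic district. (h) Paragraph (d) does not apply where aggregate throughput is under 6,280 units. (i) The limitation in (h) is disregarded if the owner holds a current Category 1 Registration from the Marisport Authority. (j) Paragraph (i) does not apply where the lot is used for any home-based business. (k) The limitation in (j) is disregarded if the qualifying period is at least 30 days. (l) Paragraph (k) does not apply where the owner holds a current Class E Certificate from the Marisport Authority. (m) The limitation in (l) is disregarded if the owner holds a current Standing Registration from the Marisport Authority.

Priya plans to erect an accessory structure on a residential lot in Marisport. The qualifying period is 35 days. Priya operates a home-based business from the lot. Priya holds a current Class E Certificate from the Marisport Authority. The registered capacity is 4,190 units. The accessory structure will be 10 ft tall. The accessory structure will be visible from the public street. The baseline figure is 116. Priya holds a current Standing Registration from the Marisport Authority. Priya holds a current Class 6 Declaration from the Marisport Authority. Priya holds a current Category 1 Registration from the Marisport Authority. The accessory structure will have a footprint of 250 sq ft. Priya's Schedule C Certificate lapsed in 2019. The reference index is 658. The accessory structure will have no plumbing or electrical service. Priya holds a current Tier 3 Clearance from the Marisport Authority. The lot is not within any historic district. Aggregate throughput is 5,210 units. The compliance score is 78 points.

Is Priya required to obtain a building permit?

No — exception (d) applies; Priya does not need a building permit.

Exception (a) fails — the structure will be visible from the street.
Exception (b): the structure's footprint is 250 sq ft, less than the 270 sq ft limit; the baseline figure is 116, meeting the 104 threshold — every condition holds. But applying paragraphs (f)–(g): (f) operates against (b): the registered capacity is 4,190 units, meeting the 4,060 units threshold. (g) does not operate here (the lot is not in a historic district), so (f) stands. Exception (b) does not apply.
Exception (c) fails — there is no Schedule C Certificate in force.
Exception (d): a current Class 6 Declaration is held; the reference index is 658, under the 712 limit; a current Tier 3 Clearance is held — every condition holds. Under paragraphs (h)–(m): (h) is engaged (aggregate throughput is 5,210 units, under the 6,280 units limit), but is set aside by (i): (i) operates against (h): a current Category 1 Registration is held. (j) is engaged (a home-based business operates on the lot), but yields to (k): (k) operates against (j): the qualifying period is 35 days, meeting the 30 days threshold. (l) operates (a current Class E Certificate is held), but is displaced by (m): (m) operates against (l): a current Standing Registration is held. (d) remains available.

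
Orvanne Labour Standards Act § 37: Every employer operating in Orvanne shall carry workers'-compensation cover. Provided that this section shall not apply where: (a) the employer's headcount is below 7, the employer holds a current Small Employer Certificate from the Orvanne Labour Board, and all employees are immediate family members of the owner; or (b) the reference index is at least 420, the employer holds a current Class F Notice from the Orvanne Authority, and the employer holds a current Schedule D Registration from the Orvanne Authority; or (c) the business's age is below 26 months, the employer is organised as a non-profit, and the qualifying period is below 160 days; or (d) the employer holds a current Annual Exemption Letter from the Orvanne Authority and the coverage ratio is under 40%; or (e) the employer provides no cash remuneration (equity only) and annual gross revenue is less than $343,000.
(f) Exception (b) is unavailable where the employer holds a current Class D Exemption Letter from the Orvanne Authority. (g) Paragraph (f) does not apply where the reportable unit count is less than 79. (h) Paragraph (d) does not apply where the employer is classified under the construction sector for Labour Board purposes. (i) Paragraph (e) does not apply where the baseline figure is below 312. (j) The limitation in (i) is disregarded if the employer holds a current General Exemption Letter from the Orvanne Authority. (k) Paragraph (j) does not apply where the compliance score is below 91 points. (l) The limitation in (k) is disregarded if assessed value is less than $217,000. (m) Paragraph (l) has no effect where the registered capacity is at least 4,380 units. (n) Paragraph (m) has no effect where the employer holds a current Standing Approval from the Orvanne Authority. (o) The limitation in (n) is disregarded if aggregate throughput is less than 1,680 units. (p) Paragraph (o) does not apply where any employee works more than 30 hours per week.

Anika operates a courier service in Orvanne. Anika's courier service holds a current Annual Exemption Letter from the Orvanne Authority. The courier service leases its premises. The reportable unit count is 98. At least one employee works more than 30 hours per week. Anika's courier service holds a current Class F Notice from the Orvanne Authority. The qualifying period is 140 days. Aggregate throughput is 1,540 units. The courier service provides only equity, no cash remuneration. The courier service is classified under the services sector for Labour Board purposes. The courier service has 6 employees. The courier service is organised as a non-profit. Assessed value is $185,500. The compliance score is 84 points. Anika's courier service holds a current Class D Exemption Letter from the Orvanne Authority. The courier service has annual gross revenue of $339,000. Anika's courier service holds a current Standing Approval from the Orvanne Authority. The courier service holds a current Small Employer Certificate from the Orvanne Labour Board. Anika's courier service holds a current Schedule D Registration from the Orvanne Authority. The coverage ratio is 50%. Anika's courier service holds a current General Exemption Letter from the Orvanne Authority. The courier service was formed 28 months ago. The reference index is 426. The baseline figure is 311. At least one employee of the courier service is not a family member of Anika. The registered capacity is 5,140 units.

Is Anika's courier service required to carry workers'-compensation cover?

Exception (a) does not apply: at least one employee is not a family member.
Exception (b)'s conditions are all satisfied: the reference index is 426, meeting the 420 threshold; a current Class F Notice is held; a current Schedule D Registration is held. But: (f) operates against (b): a current Class D Exemption Letter is held. (g) is inapplicable (the reportable unit count is 98, not less than 79), so (f) stands. Exception (b) does not apply.
Exception (c) fails — the business's age is 28 months, not below 26 months.
Exception (d) requires that the coverage ratio is under 40%; but the coverage ratio is 50%, not under 40%, so (d) is unavailable.
All of (e)'s requirements are met (remuneration is equity-only; annual gross revenue is $339,000, less than the $343,000 limit). Considering the limiting provisions: (i) applies (the baseline figure is 311, below the 312 limit), but is itself disapplied by (j): (j) operates against (i): a current General Exemption Letter is held. (k) would limit (j) — the compliance score is 84 points, below the 91 points limit — but (l) sets (k) aside: (l) operates against (k): assessed value is $185,500, less than the $217,000 limit. (m) would limit (l) — the registered capacity is 5,140 units, meeting the 4,380 units threshold — but (n) sets (m) aside: (n) is engaged — a current Standing Approval is held. (o) would limit (n) — aggregate throughput is 1,540 units, less than the 1,680 units limit — but (p) sets (o) aside: (p) operates against (o): at least one employee exceeds 30 hours/week. So (e) applies.

No — exception (e) applies; Anika's courier service is not required to carry workers'-compensation cover.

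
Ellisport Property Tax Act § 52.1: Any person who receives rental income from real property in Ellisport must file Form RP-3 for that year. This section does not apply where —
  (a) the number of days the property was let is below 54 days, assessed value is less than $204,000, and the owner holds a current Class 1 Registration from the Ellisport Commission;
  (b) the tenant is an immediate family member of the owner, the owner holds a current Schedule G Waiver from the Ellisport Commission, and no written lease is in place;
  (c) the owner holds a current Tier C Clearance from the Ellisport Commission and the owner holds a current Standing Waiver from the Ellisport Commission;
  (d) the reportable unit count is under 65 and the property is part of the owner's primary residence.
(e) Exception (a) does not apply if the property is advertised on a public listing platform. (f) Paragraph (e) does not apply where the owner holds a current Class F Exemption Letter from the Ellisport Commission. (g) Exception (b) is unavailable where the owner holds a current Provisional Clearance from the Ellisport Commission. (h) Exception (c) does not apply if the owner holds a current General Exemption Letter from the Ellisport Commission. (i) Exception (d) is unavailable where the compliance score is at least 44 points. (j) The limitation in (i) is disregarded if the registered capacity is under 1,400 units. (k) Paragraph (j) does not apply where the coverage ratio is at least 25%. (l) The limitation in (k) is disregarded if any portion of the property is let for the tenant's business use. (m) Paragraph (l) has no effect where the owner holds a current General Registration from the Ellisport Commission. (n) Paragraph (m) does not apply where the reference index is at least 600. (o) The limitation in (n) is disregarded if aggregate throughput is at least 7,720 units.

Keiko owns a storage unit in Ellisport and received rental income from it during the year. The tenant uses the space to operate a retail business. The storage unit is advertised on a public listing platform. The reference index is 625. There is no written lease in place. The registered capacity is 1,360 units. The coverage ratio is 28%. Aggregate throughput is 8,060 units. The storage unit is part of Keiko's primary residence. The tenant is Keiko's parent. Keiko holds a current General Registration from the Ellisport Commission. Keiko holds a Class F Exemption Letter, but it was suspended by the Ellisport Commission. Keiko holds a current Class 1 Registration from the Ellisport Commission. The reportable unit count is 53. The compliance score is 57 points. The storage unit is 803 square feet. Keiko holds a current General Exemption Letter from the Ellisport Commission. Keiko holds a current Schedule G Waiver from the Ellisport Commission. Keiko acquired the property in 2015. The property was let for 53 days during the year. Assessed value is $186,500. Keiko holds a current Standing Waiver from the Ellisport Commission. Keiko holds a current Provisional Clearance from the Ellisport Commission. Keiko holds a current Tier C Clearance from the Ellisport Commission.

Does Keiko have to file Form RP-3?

Yes — Keiko must file Form RP-3.

Exception (a): the number of days the property was let is 53 days, below the 54 days limit; assessed value is $186,500, less than the $204,000 limit; a current Class 1 Registration is held — every condition holds. But applying paragraphs (e)–(f): (e) is triggered — the property is publicly advertised. (f), which would lift (e), does not operate here — there is no Class F Exemption Letter in force. Exception (a) does not apply.
All of (b)'s requirements are met (the tenant is an immediate family member; a current Schedule G Waiver is held; there is no written lease). Turning to paragraph (g): (g) operates against (b): a current Provisional Clearance is held. So (b) is unavailable.
Exception (c)'s conditions are all satisfied: a current Tier C Clearance is held; a current Standing Waiver is held. But: (h) is engaged — a current General Exemption Letter is held. Exception (c) does not apply.
Exception (d)'s conditions are all satisfied: the reportable unit count is 53, under the 65 limit; the storage unit is part of the primary residence. However, paragraphs (i)–(o) must be considered: (i) is engaged — the compliance score is 57 points, meeting the 44 points threshold. (j) applies (the registered capacity is 1,360 units, under the 1,400 units limit), but is itself disapplied by (k): (k) operates against (j): the coverage ratio is 28%, meeting the 25% threshold. (l) would limit (k) — the space is let for business use — but (m) sets (l) aside: (m) operates against (l): a current General Registration is held. (n) would limit (m) — the reference index is 625, meeting the 600 threshold — but (o) sets (n) aside: (o) applies — aggregate throughput is 8,060 units, meeting the 7,720 units threshold. So (d) is unavailable.
No exception displaces § 52.1.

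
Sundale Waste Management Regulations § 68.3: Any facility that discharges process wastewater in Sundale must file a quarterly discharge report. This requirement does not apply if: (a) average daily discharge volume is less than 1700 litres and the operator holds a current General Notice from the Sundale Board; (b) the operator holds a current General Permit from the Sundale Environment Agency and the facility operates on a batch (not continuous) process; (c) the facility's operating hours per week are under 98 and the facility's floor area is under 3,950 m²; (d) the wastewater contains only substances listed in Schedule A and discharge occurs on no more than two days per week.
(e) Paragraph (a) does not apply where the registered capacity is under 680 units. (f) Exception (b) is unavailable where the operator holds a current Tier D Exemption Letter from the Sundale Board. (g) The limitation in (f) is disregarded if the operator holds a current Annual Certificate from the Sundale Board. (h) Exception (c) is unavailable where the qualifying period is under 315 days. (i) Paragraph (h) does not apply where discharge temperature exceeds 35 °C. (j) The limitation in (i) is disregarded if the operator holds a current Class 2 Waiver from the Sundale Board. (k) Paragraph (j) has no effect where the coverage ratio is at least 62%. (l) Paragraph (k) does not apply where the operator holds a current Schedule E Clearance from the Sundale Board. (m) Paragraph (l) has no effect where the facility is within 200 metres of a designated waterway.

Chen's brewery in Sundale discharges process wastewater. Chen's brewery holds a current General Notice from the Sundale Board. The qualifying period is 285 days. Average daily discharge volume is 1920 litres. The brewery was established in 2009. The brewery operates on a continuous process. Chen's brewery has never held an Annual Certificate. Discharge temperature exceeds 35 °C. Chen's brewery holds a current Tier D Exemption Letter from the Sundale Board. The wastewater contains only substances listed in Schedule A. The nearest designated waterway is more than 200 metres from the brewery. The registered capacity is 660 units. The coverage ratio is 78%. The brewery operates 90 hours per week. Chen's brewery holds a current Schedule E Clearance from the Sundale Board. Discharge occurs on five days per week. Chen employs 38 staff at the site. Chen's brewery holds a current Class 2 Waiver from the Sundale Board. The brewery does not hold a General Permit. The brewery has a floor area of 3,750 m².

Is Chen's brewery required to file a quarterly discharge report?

Exception (a) does not apply: average daily discharge volume is 1920 litres, not less than 1700 litres.
Exception (b) fails — no General Permit is held.
Exception (c) is satisfied on its face — the facility's operating hours per week are 90, under the 98 limit; the facility's floor area is 3,750 m², under the 3,950 m² limit. But applying paragraphs (h)–(m): (h) operates against (c): the qualifying period is 285 days, under the 315 days limit. (i) would limit (h) — discharge temperature exceeds 35 °C — but (j) sets (i) aside: (j) operates against (i): a current Class 2 Waiver is held. (k) would limit (j) — the coverage ratio is 78%, meeting the 62% threshold — but (l) sets (k) aside: (l) is engaged — a current Schedule E Clearance is held. (m) does not operate here (the brewery is more than 200 m from any designated waterway), so (l) stands. (c) is therefore removed.
Exception (d) fails — discharge occurs on five days per week.
None of the exceptions is available; § 68.3 applies in full.

Yes — Chen's brewery must file a quarterly discharge report.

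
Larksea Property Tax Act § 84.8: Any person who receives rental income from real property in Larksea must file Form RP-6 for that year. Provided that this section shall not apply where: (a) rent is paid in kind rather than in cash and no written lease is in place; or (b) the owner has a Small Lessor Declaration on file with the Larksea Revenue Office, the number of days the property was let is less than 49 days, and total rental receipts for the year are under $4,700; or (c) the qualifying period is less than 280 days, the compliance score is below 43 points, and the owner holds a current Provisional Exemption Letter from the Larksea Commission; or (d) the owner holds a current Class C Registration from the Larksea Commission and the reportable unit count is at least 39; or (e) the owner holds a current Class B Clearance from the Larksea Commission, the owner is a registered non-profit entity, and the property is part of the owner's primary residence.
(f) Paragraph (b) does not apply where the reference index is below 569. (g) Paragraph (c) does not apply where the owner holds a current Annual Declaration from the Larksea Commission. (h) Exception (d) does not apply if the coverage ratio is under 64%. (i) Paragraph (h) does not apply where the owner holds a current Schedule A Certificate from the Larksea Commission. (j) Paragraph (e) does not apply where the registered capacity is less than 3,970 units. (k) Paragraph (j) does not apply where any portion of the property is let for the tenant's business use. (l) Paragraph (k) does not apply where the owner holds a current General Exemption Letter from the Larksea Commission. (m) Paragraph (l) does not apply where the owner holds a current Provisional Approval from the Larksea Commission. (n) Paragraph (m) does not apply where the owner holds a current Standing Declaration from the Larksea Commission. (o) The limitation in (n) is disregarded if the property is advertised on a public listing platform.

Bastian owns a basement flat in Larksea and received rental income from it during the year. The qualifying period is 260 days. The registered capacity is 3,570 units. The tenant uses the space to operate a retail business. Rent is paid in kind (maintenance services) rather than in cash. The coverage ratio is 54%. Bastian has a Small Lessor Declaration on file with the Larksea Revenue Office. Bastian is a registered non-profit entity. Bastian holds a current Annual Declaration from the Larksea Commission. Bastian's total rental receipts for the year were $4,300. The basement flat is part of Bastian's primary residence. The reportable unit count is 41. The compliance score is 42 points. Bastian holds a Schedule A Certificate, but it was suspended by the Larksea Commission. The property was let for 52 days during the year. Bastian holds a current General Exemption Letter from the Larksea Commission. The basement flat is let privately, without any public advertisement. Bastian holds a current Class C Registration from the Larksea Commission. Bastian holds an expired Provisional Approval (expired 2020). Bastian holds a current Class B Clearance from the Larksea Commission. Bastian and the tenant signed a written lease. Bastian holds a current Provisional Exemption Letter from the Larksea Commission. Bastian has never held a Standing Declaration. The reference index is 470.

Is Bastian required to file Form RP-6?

Yes — Bastian must file Form RP-6.

Exception (a) does not apply: a written lease is in place.
Exception (b) does not apply: the number of days the property was let is 52 days, not less than 49 days.
Exception (c) is satisfied on its face — the qualifying period is 260 days, less than the 280 days limit; the compliance score is 42 points, below the 43 points limit; a current Provisional Exemption Letter is held. But: (g) operates — a current Annual Declaration is held. Exception (c) does not apply.
Exception (d)'s conditions are all satisfied: a current Class C Registration is held; the reportable unit count is 41, meeting the 39 threshold. Turning to paragraphs (h)–(i): (h) is engaged — the coverage ratio is 54%, under the 64% limit. (i) does not operate here (there is no Schedule A Certificate in force), so (h) stands. (d) is therefore removed.
Exception (e)'s conditions are all satisfied: a current Class B Clearance is held; Bastian is a registered non-profit; the basement flat is part of the primary residence. Turning to paragraphs (j)–(o): (j) operates against (e): the registered capacity is 3,570 units, less than the 3,970 units limit. (k) would limit (j) — the space is let for business use — but (l) sets (k) aside: (l) operates against (k): a current General Exemption Letter is held. (m) is not triggered (there is no Provisional Approval in force), so (l) stands. Exception (e) does not apply.
No exception applies. The general rule governs.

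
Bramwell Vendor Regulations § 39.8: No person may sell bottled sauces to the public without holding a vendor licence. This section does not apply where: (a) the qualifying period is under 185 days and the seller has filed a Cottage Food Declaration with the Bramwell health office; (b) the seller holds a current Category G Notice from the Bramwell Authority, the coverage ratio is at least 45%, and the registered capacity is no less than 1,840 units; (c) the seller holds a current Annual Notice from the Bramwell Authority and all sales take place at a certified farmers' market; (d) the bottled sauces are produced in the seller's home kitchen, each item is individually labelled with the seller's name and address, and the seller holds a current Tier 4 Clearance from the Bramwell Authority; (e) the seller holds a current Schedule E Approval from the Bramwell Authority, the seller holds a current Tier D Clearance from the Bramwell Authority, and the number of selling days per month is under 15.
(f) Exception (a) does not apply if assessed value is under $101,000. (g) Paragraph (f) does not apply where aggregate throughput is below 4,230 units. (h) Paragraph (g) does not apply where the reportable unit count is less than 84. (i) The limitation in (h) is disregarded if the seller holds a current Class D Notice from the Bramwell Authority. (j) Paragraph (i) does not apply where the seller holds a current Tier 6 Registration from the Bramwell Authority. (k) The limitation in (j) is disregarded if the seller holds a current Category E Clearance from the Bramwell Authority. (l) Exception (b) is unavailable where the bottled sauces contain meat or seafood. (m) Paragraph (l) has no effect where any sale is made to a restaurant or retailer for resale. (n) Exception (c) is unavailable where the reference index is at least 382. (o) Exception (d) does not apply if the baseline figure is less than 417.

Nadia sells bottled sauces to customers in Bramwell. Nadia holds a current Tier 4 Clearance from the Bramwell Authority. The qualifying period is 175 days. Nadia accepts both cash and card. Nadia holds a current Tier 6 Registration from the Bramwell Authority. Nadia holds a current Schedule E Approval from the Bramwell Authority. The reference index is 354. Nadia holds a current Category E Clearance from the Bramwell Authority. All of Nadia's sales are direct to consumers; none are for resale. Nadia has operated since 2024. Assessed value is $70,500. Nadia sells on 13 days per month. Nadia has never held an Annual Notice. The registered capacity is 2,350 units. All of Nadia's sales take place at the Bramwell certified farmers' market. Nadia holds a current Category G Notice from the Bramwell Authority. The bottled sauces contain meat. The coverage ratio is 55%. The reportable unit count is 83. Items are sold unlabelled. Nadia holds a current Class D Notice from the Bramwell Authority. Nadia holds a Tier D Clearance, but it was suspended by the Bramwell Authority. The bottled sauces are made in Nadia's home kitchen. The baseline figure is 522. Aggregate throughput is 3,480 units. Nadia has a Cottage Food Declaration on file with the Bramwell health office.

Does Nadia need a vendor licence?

Exception (a) is satisfied on its face — the qualifying period is 175 days, under the 185 days limit; a Cottage Food Declaration is on file. Considering the limiting provisions: (f) is engaged (assessed value is $70,500, under the $101,000 limit), but is displaced by (g): (g) operates against (f): aggregate throughput is 3,480 units, below the 4,230 units limit. (h) applies (the reportable unit count is 83, less than the 84 limit), but is displaced by (i): (i) operates against (h): a current Class D Notice is held. (j) would limit (i) — a current Tier 6 Registration is held — but (k) sets (j) aside: (k) operates against (j): a current Category E Clearance is held. (a) remains available.
Exception (b) is satisfied on its face — a current Category G Notice is held; the coverage ratio is 55%, meeting the 45% threshold; the registered capacity is 2,350 units, meeting the 1,840 units threshold. But: (l) applies — the bottled sauces contain meat. (m) does not operate here (no sales are for resale), so (l) stands. (b) is therefore removed.
Exception (c) requires that the seller holds a current Annual Notice from the Bramwell Authority; but no current Annual Notice is held, so (c) is unavailable.
Exception (d) does not apply: items are sold unlabelled.
Exception (e) does not apply: there is no Tier D Clearance in force.

No — exception (a) applies; Nadia is not required to hold a vendor licence.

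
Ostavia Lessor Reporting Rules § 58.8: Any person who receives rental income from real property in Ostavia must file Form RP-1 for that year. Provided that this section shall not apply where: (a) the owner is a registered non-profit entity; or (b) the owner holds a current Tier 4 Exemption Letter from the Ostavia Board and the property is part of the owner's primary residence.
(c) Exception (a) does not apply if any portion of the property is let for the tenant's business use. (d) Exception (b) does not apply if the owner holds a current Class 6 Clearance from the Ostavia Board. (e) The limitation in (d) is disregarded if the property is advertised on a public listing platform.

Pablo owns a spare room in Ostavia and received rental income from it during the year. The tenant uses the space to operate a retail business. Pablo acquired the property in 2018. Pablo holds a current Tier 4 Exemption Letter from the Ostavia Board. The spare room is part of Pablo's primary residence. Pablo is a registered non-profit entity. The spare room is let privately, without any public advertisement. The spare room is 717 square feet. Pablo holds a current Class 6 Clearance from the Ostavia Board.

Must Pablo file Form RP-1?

Yes — Pablo must file Form RP-1.

Exception (a)'s conditions are all satisfied: Pablo is a registered non-profit. Turning to paragraph (c): (c) operates — the space is let for business use. So (a) is unavailable.
Exception (b): a current Tier 4 Exemption Letter is held; the spare room is part of the primary residence — every condition holds. But applying paragraphs (d)–(e): (d) operates against (b): a current Class 6 Clearance is held. (e) does not operate here (the property is let privately without advertisement), so (d) stands. So (b) is unavailable.
No exception displaces § 58.8.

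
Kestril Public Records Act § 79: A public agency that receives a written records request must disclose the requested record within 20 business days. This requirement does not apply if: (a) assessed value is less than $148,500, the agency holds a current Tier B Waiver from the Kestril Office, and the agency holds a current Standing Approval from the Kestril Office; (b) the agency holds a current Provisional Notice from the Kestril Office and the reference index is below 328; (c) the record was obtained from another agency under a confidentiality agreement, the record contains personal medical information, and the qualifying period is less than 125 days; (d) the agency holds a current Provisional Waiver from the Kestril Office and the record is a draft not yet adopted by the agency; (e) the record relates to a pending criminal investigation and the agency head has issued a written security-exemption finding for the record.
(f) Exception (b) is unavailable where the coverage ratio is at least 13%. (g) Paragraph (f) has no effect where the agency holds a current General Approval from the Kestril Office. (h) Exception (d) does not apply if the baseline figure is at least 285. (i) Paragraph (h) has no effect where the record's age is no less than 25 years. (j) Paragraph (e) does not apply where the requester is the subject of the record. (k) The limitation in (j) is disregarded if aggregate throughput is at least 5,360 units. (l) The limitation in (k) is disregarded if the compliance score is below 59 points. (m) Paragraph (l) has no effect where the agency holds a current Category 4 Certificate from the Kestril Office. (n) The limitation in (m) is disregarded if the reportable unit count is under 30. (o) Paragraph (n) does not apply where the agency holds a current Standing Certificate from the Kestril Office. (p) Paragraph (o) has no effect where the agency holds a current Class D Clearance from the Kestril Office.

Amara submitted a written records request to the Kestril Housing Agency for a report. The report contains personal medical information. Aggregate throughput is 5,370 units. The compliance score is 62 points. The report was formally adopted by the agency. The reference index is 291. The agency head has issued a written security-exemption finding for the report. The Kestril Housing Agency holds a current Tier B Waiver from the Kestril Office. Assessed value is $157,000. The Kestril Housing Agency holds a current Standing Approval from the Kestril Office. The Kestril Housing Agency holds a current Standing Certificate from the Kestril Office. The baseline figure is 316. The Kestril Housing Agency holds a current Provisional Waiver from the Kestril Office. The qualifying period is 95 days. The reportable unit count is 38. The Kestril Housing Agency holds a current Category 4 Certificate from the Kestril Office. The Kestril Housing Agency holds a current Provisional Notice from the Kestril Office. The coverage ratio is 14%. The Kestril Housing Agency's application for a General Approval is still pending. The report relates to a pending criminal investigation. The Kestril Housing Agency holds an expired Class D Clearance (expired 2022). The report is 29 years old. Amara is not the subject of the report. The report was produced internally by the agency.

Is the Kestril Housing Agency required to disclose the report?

No — exception (e) applies; the Kestril Housing Agency is not required to disclose the report.

Exception (a) requires that assessed value is less than $148,500; but assessed value is $157,000, not less than $148,500, so (a) is unavailable.
Exception (b): a current Provisional Notice is held; the reference index is 291, below the 328 limit — every condition holds. Turning to paragraphs (f)–(g): (f) is triggered — the coverage ratio is 14%, meeting the 13% threshold. (g), which would lift (f), does not operate here — the General Approval is not current. (b) is therefore removed.
Exception (c) does not apply: the report was produced internally.
Exception (d) does not apply: the report has been formally adopted.
Exception (e)'s conditions are all satisfied: the report relates to a pending investigation; a written security-exemption finding has been issued. Under paragraphs (j)–(p): (j), which would limit (e), is inapplicable: Amara is not the subject of the report. (e) remains available.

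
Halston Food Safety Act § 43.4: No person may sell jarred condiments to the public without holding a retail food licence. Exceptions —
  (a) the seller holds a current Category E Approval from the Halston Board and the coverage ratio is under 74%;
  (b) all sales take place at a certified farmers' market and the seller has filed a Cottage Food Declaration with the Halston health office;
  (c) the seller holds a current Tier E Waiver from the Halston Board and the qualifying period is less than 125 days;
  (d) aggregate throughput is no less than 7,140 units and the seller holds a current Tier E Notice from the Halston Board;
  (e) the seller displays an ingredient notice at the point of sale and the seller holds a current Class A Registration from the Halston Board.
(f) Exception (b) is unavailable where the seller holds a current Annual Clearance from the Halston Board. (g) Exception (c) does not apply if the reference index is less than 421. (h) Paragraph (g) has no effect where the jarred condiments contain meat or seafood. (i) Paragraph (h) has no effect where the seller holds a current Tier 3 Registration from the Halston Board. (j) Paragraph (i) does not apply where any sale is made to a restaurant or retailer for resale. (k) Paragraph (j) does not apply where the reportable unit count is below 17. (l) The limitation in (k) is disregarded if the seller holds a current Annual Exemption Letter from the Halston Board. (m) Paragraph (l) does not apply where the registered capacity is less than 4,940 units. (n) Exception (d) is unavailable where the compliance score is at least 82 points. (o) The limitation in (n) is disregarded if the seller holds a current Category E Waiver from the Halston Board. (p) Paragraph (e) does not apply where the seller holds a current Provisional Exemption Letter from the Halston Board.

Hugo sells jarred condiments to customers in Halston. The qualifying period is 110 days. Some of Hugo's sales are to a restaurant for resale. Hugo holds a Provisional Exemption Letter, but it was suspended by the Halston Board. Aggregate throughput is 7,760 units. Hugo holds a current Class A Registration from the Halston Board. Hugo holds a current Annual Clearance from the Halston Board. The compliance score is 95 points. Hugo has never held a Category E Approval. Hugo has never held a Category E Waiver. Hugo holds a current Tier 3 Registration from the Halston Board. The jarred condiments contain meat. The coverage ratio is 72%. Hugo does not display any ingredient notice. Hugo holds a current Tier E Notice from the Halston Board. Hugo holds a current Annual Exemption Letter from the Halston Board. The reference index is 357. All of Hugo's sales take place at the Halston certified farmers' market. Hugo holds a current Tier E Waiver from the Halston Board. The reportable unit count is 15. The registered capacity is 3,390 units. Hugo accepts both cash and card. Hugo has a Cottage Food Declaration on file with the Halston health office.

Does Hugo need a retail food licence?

Yes — Hugo must hold a retail food licence.

Exception (a) requires that the seller holds a current Category E Approval from the Halston Board; but the Category E Approval is not current, so (a) is unavailable.
Exception (b) is satisfied on its face — all sales are at a certified farmers' market; a Cottage Food Declaration is on file. Turning to paragraph (f): (f) applies — a current Annual Clearance is held. Exception (b) does not apply.
Exception (c)'s conditions are all satisfied: a current Tier E Waiver is held; the qualifying period is 110 days, less than the 125 days limit. But applying paragraphs (g)–(m): (g) applies — the reference index is 357, less than the 421 limit. (h) would limit (g) — the jarred condiments contain meat — but (i) sets (h) aside: (i) is triggered — a current Tier 3 Registration is held. (j) operates (some sales are to a restaurant for resale), but yields to (k): (k) operates against (j): the reportable unit count is 15, below the 17 limit. (l) would limit (k) — a current Annual Exemption Letter is held — but (m) sets (l) aside: (m) operates — the registered capacity is 3,390 units, less than the 4,940 units limit. (c) is therefore removed.
All of (d)'s requirements are met (aggregate throughput is 7,760 units, meeting the 7,140 units threshold; a current Tier E Notice is held). But applying paragraphs (n)–(o): (n) operates against (d): the compliance score is 95 points, meeting the 82 points threshold. (o) does not operate here (there is no Category E Waiver in force), so (n) stands. (d) is therefore removed.
Exception (e) requires that the seller displays an ingredient notice at the point of sale; but no ingredient notice is displayed, so (e) is unavailable.
No exception displaces § 43.4.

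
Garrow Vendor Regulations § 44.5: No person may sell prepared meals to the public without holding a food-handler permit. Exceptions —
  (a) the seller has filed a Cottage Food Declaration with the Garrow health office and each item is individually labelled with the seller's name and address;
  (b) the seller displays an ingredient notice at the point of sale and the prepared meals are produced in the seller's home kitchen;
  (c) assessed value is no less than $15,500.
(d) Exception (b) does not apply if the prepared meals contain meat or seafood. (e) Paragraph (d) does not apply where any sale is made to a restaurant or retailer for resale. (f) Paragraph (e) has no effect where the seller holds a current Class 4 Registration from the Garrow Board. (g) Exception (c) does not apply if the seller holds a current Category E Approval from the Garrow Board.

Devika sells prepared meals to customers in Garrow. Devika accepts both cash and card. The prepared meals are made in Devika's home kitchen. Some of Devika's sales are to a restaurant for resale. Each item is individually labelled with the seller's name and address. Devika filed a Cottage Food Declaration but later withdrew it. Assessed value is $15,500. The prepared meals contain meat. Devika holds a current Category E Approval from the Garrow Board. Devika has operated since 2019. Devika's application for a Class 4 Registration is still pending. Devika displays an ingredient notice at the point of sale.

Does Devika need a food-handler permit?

Exception (a) requires that the seller has filed a Cottage Food Declaration with the Garrow health office; but the Cottage Food Declaration was withdrawn, so (a) is unavailable.
Exception (b) is satisfied on its face — an ingredient notice is displayed; the prepared meals are home-kitchen produced. Under paragraphs (d)–(f): (d) operates (the prepared meals contain meat), but yields to (e): (e) operates against (d): some sales are to a restaurant for resale. (f), which would lift (e), is inapplicable — no current Class 4 Registration is held. Exception (b) stands.
All of (c)'s requirements are met (assessed value is $15,500, meeting the $15,500 threshold). But applying paragraph (g): (g) is engaged — a current Category E Approval is held. Exception (c) does not apply.

No — exception (b) applies; Devika is not required to hold a food-handler permit.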